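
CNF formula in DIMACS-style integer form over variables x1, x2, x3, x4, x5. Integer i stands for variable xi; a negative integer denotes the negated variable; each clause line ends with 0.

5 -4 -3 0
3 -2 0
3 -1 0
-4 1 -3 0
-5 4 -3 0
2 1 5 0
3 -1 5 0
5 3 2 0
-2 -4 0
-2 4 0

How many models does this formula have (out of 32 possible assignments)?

The models are:
  x1=F x2=F x3=F x4=F x5=T
  x1=F x2=F x3=F x4=T x5=T
  x1=T x2=F x3=T x4=F x5=F
  x1=T x2=F x3=T x4=T x5=T
Count: 4.

4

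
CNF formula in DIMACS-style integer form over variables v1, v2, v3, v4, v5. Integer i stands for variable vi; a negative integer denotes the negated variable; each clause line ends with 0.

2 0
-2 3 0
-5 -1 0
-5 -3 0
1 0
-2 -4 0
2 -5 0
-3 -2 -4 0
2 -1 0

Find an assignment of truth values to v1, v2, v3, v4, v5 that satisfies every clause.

v1=T, v2=T, v3=T, v4=F, v5=F

Check each clause:
  1. {v2} — v2 is true.
  2. {¬v2, v3} — v3 is true.
  3. {¬v1, ¬v5} — ¬v5 is true.
  4. {¬v3, ¬v5} — ¬v5 is true.
  5. {v1} — v1 is true.
  6. {¬v2, ¬v4} — ¬v4 is true.
  7. {¬v5, v2} — v2 is true.
  8. {¬v2, ¬v4, ¬v3} — ¬v4 is true.
  9. {v2, ¬v1} — v2 is true.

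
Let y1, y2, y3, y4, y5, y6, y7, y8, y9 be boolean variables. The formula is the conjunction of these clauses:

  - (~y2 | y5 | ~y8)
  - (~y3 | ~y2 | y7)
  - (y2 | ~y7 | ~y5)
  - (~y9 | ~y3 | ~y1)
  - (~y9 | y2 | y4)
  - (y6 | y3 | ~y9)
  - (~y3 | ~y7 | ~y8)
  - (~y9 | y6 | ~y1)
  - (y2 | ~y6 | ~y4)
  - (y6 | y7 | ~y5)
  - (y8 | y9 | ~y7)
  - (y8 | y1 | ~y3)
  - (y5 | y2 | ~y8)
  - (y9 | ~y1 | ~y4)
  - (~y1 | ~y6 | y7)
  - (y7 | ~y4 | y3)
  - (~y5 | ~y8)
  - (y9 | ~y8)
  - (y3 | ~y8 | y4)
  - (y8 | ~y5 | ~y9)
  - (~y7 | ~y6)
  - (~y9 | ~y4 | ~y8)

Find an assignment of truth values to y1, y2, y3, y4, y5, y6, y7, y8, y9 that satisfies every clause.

y1=1, y2=0, y3=0, y4=0, y5=0, y6=0, y7=0, y8=0, y9=0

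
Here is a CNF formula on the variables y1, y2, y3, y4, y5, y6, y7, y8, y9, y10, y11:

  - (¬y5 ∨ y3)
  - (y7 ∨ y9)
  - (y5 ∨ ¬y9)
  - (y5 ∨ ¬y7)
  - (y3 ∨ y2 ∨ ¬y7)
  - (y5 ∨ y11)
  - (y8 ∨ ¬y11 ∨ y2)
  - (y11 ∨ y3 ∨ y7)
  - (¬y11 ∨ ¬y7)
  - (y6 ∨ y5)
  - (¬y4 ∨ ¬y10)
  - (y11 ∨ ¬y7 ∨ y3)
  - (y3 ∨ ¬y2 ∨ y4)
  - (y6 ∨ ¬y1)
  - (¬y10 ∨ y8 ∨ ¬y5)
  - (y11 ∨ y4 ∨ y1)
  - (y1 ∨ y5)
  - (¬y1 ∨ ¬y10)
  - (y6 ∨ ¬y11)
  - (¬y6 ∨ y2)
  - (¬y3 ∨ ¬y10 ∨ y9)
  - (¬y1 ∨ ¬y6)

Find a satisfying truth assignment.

y1=F, y2=T, y3=T, y4=T, y5=T, y6=T, y7=T, y8=T, y9=T, y10=F, y11=F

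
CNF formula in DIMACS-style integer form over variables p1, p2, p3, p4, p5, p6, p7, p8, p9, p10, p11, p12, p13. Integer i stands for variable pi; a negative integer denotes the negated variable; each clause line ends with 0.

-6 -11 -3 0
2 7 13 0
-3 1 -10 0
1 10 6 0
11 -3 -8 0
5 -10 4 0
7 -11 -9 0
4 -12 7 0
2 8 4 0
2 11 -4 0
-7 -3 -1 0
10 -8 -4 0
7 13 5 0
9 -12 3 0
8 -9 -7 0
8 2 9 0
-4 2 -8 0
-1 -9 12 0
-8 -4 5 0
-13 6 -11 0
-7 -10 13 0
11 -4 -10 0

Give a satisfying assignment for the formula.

p1=T, p2=T, p3=F, p4=F, p5=F, p6=F, p7=T, p8=T, p9=F, p10=F, p11=F, p12=F, p13=T

Check each clause:
  1. (~p11 | ~p3 | ~p6) — ~p3 is true.
  2. (p2 | p13 | p7) — p2 is true.
  3. (p1 | ~p3 | ~p10) — p1 is true.
  4. (p6 | p1 | p10) — p1 is true.
  5. (~p8 | p11 | ~p3) — ~p3 is true.
  6. (p4 | ~p10 | p5) — ~p10 is true.
  7. (p7 | ~p11 | ~p9) — ~p9 is true.
  8. (p7 | ~p12 | p4) — ~p12 is true.
  9. (p4 | p2 | p8) — p8 is true.
  10. (~p4 | p2 | p11) — p2 is true.
  11. (~p7 | ~p1 | ~p3) — ~p3 is true.
  12. (~p8 | p10 | ~p4) — ~p4 is true.
  13. (p13 | p5 | p7) — p13 is true.
  14. (p9 | p3 | ~p12) — ~p12 is true.
  15. (p8 | ~p7 | ~p9) — p8 is true.
  16. (p9 | p8 | p2) — p8 is true.
  17. (~p8 | ~p4 | p2) — p2 is true.
  18. (p12 | ~p1 | ~p9) — ~p9 is true.
  19. (~p8 | p5 | ~p4) — ~p4 is true.
  20. (~p11 | ~p13 | p6) — ~p11 is true.
  21. (~p10 | p13 | ~p7) — p13 is true.
  22. (~p10 | ~p4 | p11) — ~p4 is true.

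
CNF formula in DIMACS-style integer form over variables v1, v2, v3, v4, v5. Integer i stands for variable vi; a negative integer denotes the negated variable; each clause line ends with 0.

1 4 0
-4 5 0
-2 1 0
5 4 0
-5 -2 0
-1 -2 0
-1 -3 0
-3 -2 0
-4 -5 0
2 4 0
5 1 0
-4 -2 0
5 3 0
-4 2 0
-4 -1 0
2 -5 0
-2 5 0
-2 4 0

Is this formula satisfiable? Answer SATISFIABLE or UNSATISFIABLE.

UNSATISFIABLE

v2 = True:
  propagation gives v1=True; an empty clause results — contradiction.
v2 = False:
  propagation gives v4=True; an empty clause results — contradiction.
Every branch closes, so no satisfying assignment exists.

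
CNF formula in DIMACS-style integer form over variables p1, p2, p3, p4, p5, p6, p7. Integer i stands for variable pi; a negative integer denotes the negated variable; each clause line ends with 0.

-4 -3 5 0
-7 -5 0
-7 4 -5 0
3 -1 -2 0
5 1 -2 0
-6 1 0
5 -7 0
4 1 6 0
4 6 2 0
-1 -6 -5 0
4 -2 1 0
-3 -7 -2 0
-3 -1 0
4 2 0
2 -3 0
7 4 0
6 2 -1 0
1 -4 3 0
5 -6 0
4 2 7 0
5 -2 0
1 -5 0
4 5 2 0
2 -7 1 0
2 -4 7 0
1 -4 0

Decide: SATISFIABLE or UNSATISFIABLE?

UNSATISFIABLE

p2 = True:
  propagation gives p5=True, p7=False, p4=True, p1=True; an empty clause results — contradiction.
p2 = False:
  propagation gives p4=True, p3=False, p1=True, p6=True; an empty clause results — contradiction.
Every branch closes, so no satisfying assignment exists.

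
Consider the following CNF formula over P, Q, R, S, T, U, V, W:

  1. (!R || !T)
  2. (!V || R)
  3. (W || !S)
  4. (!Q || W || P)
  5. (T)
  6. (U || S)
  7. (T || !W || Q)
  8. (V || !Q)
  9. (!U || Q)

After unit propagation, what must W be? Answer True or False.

True

(T) stands alone — T = True.
(!R || !T) with T = True leaves only !R, so R = False.
(R || !V): since R = False, the clause reduces to (!V). V = False.
In (!Q || V), V is now false; !Q must hold, so Q = False.
(Q || !U): since Q = False, the clause reduces to (!U). U = False.
(S || U): since U = False, the clause reduces to (S). S = True.
(W || !S): since S = True, the clause reduces to (W). W = True.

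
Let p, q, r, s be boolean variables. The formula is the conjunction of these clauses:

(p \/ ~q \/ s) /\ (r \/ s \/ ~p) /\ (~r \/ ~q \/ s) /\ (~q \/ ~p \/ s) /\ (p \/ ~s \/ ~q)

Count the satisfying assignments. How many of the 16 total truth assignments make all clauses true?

9

Case analysis on s and p:
  s=T, p=T: remaining (q,r) ∈ {(F,F); (F,T); (T,F); (T,T)} — 4.
  s=T, p=F: remaining (q,r) ∈ {(F,F); (F,T)} — 2.
  s=F, p=T: remaining (q,r) ∈ {(F,T)} — 1.
  s=F, p=F: remaining (q,r) ∈ {(F,F); (F,T)} — 2.
Total: 4 + 2 + 1 + 2 = 9.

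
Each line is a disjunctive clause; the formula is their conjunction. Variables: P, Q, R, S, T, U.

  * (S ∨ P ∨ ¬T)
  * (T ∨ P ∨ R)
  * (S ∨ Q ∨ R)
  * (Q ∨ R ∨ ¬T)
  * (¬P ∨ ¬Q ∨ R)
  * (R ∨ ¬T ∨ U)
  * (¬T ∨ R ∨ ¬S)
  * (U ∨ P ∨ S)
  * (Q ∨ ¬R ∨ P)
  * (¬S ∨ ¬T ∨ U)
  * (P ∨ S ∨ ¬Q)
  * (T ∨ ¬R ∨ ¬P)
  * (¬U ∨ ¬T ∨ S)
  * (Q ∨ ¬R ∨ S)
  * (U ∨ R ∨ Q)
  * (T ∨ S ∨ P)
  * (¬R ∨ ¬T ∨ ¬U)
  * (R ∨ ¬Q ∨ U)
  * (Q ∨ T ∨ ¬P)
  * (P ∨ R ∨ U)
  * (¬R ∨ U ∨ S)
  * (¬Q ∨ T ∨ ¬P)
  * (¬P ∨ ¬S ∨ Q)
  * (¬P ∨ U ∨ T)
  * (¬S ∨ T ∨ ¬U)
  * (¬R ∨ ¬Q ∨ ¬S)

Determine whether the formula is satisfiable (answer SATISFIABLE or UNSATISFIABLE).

R = True:
  S = True:
    propagation gives Q=False, P=True; an empty clause results — contradiction.
  S = False:
    propagation gives Q=True, P=True, T=True, U=False; an empty clause results — contradiction.
R = False:
  T = True:
    propagation gives Q=True, P=False, S=True; an empty clause results — contradiction.
  T = False:
    propagation gives P=True, Q=False; an empty clause results — contradiction.
Every branch closes, so no satisfying assignment exists.

UNSATISFIABLE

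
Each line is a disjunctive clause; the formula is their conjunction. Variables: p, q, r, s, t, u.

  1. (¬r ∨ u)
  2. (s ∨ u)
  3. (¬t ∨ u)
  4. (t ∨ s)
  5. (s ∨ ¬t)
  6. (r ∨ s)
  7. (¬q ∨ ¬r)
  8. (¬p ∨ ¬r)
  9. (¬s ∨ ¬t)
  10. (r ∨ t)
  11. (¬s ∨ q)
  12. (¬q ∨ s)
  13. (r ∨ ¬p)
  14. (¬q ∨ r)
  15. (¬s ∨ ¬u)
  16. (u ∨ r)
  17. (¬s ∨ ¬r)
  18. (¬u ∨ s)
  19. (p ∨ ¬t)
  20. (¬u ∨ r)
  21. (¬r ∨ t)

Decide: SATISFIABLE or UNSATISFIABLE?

r = True:
  propagation gives u=True, q=False, p=False, s=False; an empty clause results — contradiction.
r = False:
  propagation gives s=True, t=False; an empty clause results — contradiction.
Every branch closes, so no satisfying assignment exists.

UNSATISFIABLE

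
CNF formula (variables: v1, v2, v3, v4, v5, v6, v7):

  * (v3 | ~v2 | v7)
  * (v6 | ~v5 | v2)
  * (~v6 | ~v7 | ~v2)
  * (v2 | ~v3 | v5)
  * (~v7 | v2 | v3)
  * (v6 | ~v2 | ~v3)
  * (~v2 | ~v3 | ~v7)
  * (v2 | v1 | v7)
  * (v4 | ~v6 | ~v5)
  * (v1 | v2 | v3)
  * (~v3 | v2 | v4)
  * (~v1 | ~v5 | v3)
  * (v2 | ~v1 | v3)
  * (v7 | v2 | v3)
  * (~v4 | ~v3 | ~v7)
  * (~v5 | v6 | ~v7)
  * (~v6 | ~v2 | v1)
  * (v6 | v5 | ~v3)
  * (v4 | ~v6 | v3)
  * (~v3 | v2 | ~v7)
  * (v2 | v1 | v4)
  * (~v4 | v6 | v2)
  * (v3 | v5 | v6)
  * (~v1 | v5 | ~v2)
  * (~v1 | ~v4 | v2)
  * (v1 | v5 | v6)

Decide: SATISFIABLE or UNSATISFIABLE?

Set v1 = True and propagate.
Try v2 = True.
  then v5 is forced to True.
  then v3 is forced to True.
  then v6 is forced to True.
  then v7 is forced to False.
  then v4 is forced to True.
So v1 = 1, v2 = 1, v3 = 1, v4 = 1, v5 = 1, v6 = 1, v7 = 0 is a satisfying assignment.

SATISFIABLE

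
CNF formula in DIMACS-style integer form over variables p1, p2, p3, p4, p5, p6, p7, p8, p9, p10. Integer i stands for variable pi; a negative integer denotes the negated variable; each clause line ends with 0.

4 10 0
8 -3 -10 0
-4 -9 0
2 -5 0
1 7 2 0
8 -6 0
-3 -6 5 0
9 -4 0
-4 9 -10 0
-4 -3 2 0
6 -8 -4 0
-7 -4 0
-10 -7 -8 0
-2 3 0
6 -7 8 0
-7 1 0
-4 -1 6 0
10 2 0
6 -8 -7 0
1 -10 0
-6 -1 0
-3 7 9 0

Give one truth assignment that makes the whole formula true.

Set p1 = True and propagate.
  then p6 is forced to False.
  then p4 is forced to False.
  then p10 is forced to True.
Branch on p2: take p2 = False.
  then p5 is forced to False.
Try p3 = False.
For the remaining variables, p7 = False, p8 = True, p9 = True works.
Every clause has at least one true literal under this assignment.

p1 = True, p2 = False, p3 = False, p4 = False, p5 = False, p6 = False, p7 = False, p8 = True, p9 = True, p10 = True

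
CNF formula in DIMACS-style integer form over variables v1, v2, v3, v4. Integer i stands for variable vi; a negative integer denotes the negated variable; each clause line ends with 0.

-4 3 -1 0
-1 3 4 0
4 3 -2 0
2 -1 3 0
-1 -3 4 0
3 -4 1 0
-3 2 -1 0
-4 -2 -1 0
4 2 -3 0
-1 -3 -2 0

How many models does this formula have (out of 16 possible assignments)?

4

The models are:
  v1=F v2=F v3=F v4=F
  v1=F v2=F v3=T v4=T
  v1=F v2=T v3=T v4=F
  v1=F v2=T v3=T v4=T
Count: 4.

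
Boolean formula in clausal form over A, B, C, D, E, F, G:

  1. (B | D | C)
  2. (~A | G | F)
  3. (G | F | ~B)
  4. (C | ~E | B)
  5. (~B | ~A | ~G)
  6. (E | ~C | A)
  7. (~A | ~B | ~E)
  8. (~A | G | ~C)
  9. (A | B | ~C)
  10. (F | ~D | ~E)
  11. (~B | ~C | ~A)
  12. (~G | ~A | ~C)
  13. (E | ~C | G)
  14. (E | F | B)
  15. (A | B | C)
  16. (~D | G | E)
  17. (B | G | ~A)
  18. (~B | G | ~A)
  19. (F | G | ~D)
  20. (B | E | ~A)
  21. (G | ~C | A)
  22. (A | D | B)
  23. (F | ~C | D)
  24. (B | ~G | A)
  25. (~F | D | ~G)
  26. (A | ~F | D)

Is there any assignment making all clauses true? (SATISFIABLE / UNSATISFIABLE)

Try A = False.
Branch on B: take B = True.
The remaining clauses are satisfied by C = False, D = True, E = False, F = True, G = True.
So A=False, B=True, C=False, D=True, E=False, F=True, G=True is a satisfying assignment.

SATISFIABLE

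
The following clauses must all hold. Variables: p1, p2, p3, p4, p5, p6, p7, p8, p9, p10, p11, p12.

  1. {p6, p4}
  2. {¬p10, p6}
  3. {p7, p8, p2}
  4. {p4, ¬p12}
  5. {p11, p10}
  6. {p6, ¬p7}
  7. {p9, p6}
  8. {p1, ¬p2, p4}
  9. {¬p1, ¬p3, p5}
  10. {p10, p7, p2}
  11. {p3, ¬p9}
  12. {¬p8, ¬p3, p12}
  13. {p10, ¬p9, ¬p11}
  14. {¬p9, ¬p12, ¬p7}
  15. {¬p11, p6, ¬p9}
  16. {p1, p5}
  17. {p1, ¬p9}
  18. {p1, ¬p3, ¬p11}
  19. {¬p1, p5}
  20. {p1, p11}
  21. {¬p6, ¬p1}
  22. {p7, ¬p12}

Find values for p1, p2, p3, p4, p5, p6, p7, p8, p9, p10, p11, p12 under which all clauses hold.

p1=False, p2=False, p3=False, p4=True, p5=True, p6=True, p7=True, p8=False, p9=False, p10=True, p11=True, p12=False

Pure literal: p4 appears only positively; assign p4 = True.
Pure literal: p5 appears only positively; assign p5 = True.
Set p1 = False and propagate.
  then p9 is forced to False.
  then p6 is forced to True.
  then p11 is forced to True.
  then p3 is forced to False.
Try p2 = False.
Try p7 = True.
p8, p10, p12 are now unconstrained; take p8 = False, p10 = True, p12 = False.
Every clause has at least one true literal under this assignment.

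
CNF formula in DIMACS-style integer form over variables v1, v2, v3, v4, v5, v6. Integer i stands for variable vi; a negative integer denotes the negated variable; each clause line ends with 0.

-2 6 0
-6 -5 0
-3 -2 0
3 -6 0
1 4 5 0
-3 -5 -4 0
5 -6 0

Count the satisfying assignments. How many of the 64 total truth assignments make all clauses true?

12

Case analysis on v5 and v6:
  v5=T, v6=T: a clause becomes empty — 0.
  v5=T, v6=F: v1 free; 3 ways for (v2,v3,v4) × 2^1 = 6.
  v5=F, v6=T: a clause becomes empty — 0.
  v5=F, v6=F: v3 free; 3 ways for (v1,v2,v4) × 2^1 = 6.
Total: 0 + 6 + 0 + 6 = 12.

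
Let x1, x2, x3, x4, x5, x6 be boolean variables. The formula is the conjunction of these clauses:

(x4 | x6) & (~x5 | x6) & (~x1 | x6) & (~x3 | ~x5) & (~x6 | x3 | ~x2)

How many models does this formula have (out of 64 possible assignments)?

20

Split on x6, then x3.
  x6=T, x3=T: forces x5=F; x1, x2, x4 free → 2^3 = 8.
  x6=T, x3=F: forces x2=F; x1, x4, x5 free → 2^3 = 8.
  x6=F, x3=T: remaining (x1,x2,x4,x5) ∈ {(F,F,T,F); (F,T,T,F)} — 2.
  x6=F, x3=F: remaining (x1,x2,x4,x5) ∈ {(F,F,T,F); (F,T,T,F)} — 2.
Total: 8 + 8 + 2 + 2 = 20.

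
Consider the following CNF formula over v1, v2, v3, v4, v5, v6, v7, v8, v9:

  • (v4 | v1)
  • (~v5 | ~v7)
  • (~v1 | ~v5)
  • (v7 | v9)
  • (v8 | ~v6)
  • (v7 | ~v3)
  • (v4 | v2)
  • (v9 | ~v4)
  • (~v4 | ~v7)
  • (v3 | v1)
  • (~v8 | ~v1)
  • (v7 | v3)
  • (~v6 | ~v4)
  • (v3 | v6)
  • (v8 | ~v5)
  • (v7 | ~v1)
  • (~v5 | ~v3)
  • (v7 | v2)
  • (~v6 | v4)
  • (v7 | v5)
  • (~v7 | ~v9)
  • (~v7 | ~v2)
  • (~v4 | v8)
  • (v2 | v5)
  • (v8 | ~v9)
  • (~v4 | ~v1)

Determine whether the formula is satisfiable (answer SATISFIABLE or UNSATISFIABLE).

UNSATISFIABLE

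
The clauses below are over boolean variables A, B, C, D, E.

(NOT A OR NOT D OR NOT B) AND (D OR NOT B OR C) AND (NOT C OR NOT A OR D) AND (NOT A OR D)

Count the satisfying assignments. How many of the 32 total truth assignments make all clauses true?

18

Split on D, then A.
  D=1, A=1: remaining (B,C,E) ∈ {(0,0,0); (0,0,1); (0,1,0); (0,1,1)} — 4.
  D=1, A=0: B, C, E free → 2^3 = 8.
  D=0, A=1: a clause becomes empty — 0.
  D=0, A=0: E free; 3 ways for (B,C) × 2^1 = 6.
Total: 4 + 8 + 0 + 6 = 18.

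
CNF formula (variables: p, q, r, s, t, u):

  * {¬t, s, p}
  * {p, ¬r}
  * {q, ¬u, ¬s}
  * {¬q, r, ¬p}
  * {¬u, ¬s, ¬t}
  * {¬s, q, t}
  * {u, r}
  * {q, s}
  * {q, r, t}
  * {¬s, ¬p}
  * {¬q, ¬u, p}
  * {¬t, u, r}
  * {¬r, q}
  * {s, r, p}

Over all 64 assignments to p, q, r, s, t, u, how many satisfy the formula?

4

Satisfying assignments:
  p=1 q=1 r=1 s=0 t=0 u=0
  p=1 q=1 r=1 s=0 t=0 u=1
  p=1 q=1 r=1 s=0 t=1 u=0
  p=1 q=1 r=1 s=0 t=1 u=1
That's 4 in total.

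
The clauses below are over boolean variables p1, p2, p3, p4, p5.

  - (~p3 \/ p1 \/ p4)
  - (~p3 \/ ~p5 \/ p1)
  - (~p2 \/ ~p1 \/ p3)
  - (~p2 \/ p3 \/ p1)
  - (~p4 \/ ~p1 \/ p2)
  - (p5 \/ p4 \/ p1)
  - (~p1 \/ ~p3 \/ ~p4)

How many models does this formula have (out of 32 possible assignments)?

11

Split on p1, then p3.
  p1=1, p3=1: remaining (p2,p4,p5) ∈ {(0,0,0); (0,0,1); (1,0,0); (1,0,1)} — 4.
  p1=1, p3=0: remaining (p2,p4,p5) ∈ {(0,0,0); (0,0,1)} — 2.
  p1=0, p3=1: remaining (p2,p4,p5) ∈ {(0,1,0); (1,1,0)} — 2.
  p1=0, p3=0: remaining (p2,p4,p5) ∈ {(0,0,1); (0,1,0); (0,1,1)} — 3.
Total: 4 + 2 + 2 + 3 = 11.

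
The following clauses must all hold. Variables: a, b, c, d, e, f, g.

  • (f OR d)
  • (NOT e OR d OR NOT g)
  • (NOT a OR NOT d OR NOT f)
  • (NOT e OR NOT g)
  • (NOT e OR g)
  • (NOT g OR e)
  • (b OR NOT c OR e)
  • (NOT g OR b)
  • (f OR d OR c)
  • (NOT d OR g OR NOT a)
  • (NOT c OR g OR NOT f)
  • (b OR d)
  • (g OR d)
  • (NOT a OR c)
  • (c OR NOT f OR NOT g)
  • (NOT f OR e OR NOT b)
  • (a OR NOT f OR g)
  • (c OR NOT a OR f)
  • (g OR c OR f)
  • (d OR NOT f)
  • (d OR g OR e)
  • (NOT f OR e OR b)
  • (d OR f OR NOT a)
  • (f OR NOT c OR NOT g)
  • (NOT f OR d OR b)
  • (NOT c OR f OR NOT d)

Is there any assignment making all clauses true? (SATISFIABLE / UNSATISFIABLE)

f = True:
  propagation gives d=True, a=False, g=True, e=False; an empty clause results — contradiction.
f = False:
  propagation gives d=True, c=False, a=False, g=True; an empty clause results — contradiction.
Every branch closes, so no satisfying assignment exists.

UNSATISFIABLE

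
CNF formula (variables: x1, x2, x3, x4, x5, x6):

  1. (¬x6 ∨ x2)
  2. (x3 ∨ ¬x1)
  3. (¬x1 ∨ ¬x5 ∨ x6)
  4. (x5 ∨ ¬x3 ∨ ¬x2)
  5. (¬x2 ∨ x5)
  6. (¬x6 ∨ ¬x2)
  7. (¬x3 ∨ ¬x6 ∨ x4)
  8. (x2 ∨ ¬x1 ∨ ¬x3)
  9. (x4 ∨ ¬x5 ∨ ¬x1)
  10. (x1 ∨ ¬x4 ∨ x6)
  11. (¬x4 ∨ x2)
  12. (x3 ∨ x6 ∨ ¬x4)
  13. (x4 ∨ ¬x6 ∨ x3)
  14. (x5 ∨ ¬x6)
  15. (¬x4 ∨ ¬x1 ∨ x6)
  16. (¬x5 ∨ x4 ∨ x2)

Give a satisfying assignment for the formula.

x1=F, x2=F, x3=T, x4=F, x5=F, x6=F

Check each clause:
  1. (x2 ∨ ¬x6) — ¬x6 is true.
  2. (x3 ∨ ¬x1) — x3 is true.
  3. (¬x5 ∨ ¬x1 ∨ x6) — ¬x5 is true.
  4. (x5 ∨ ¬x3 ∨ ¬x2) — ¬x2 is true.
  5. (¬x2 ∨ x5) — ¬x2 is true.
  6. (¬x6 ∨ ¬x2) — ¬x6 is true.
  7. (x4 ∨ ¬x3 ∨ ¬x6) — ¬x6 is true.
  8. (¬x1 ∨ x2 ∨ ¬x3) — ¬x1 is true.
  9. (x4 ∨ ¬x1 ∨ ¬x5) — ¬x5 is true.
  10. (x1 ∨ ¬x4 ∨ x6) — ¬x4 is true.
  11. (¬x4 ∨ x2) — ¬x4 is true.
  12. (¬x4 ∨ x6 ∨ x3) — x3 is true.
  13. (¬x6 ∨ x4 ∨ x3) — ¬x6 is true.
  14. (x5 ∨ ¬x6) — ¬x6 is true.
  15. (¬x4 ∨ ¬x1 ∨ x6) — ¬x4 is true.
  16. (x2 ∨ ¬x5 ∨ x4) — ¬x5 is true.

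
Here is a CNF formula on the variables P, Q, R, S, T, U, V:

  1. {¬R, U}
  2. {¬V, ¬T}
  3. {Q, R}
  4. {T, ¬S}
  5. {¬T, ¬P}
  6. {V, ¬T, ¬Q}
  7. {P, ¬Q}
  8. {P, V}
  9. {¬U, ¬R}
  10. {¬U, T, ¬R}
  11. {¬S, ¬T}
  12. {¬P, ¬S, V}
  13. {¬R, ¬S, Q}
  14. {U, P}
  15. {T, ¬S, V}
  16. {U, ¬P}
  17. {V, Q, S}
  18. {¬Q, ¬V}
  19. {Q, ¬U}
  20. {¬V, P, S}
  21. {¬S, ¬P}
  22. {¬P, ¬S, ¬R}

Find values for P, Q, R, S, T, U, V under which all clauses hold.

P=True, Q=True, R=False, S=False, T=False, U=True, V=False

Set P = True and propagate.
  then T is forced to False.
  then S is forced to False.
  then U is forced to True.
  then R is forced to False.
  then Q is forced to True.
  then V is forced to False.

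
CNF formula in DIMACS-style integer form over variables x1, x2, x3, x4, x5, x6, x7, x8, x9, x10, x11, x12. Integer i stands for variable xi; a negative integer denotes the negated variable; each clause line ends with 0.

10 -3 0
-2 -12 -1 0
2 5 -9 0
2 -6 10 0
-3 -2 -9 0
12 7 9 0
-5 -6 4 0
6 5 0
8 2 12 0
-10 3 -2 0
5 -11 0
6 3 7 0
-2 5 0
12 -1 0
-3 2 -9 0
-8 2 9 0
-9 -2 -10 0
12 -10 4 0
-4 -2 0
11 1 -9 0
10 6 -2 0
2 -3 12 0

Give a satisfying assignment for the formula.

x1=T, x2=F, x3=F, x4=F, x5=F, x6=T, x7=T, x8=F, x9=F, x10=T, x11=F, x12=T

Pure literal: x7 appears only positively; assign x7 = True.
Try x1 = True.
  then x12 is forced to True.
  then x2 is forced to False.
The remaining clauses are satisfied by x3 = False, x4 = False, x5 = False, x6 = True, x8 = False, x9 = False, x10 = True, x11 = False.
Check each clause:
  1. (~x3 \/ x10) — x10 is true.
  2. (~x2 \/ ~x12 \/ ~x1) — ~x2 is true.
  3. (x2 \/ x5 \/ ~x9) — ~x9 is true.
  4. (x10 \/ ~x6 \/ x2) — x10 is true.
  5. (~x3 \/ ~x2 \/ ~x9) — ~x3 is true.
  6. (x7 \/ x12 \/ x9) — x12 is true.
  7. (~x5 \/ ~x6 \/ x4) — ~x5 is true.
  8. (x6 \/ x5) — x6 is true.
  9. (x8 \/ x2 \/ x12) — x12 is true.
  10. (~x10 \/ x3 \/ ~x2) — ~x2 is true.
  11. (~x11 \/ x5) — ~x11 is true.
  12. (x3 \/ x6 \/ x7) — x6 is true.
  13. (~x2 \/ x5) — ~x2 is true.
  14. (x12 \/ ~x1) — x12 is true.
  15. (~x3 \/ x2 \/ ~x9) — ~x3 is true.
  16. (~x8 \/ x2 \/ x9) — ~x8 is true.
  17. (~x10 \/ ~x2 \/ ~x9) — ~x2 is true.
  18. (x4 \/ ~x10 \/ x12) — x12 is true.
  19. (~x4 \/ ~x2) — ~x4 is true.
  20. (x11 \/ x1 \/ ~x9) — x1 is true.
  21. (x6 \/ x10 \/ ~x2) — x10 is true.
  22. (x12 \/ x2 \/ ~x3) — x12 is true.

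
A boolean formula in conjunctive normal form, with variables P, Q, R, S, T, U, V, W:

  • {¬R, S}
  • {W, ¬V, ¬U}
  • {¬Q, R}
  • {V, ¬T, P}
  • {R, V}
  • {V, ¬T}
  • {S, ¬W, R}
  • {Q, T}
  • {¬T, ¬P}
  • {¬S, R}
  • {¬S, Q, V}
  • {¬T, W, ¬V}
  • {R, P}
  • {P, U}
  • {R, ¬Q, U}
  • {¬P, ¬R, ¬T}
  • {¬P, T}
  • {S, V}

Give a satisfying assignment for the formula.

P=F, Q=T, R=T, S=T, T=F, U=T, V=F, W=F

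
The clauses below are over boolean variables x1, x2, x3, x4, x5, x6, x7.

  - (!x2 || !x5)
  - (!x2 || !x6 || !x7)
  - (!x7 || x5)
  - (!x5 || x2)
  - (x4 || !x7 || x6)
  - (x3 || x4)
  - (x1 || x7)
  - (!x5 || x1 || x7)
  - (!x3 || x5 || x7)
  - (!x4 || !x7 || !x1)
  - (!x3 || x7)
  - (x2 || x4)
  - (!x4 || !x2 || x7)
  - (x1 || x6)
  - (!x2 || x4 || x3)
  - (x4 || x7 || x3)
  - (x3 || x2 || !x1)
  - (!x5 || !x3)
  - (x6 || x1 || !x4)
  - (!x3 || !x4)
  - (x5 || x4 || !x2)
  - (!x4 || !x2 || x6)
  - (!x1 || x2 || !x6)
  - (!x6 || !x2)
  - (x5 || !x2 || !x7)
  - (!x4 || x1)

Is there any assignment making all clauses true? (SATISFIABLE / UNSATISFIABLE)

UNSATISFIABLE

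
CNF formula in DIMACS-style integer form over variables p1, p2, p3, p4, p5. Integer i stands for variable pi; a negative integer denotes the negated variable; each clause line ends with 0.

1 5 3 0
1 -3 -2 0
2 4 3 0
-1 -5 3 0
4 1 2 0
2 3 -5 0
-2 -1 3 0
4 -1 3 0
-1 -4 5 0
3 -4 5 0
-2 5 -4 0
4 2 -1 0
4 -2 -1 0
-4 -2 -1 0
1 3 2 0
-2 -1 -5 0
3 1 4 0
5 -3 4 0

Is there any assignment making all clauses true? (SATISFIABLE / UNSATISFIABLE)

SATISFIABLE

Try p1 = True.
Branch on p2: take p2 = False.
  then p4 is forced to True.
  then p5 is forced to True.
  then p3 is forced to True.
So p1 = 1  p2 = 0  p3 = 1  p4 = 1  p5 = 1 is a satisfying assignment.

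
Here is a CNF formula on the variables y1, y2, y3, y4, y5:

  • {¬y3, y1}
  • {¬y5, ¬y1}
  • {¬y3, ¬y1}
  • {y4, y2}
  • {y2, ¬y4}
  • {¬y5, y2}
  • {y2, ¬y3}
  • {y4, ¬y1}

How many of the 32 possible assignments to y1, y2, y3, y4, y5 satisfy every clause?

Satisfying assignments:
  y1=F y2=T y3=F y4=F y5=F
  y1=F y2=T y3=F y4=F y5=T
  y1=F y2=T y3=F y4=T y5=F
  y1=F y2=T y3=F y4=T y5=T
  y1=T y2=T y3=F y4=T y5=F
That's 5 in total.

5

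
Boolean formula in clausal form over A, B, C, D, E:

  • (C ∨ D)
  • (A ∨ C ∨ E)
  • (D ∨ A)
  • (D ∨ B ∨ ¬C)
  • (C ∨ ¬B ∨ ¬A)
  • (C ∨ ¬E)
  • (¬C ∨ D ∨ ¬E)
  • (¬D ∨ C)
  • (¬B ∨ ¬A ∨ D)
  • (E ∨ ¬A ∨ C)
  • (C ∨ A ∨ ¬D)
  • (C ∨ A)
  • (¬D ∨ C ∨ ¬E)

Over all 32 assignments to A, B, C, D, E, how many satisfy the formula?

Satisfying assignments:
  A=F B=F C=T D=T E=F
  A=F B=F C=T D=T E=T
  A=F B=T C=T D=T E=F
  A=F B=T C=T D=T E=T
  A=T B=F C=T D=T E=F
  A=T B=F C=T D=T E=T
  A=T B=T C=T D=T E=F
  A=T B=T C=T D=T E=T
Count: 8.

8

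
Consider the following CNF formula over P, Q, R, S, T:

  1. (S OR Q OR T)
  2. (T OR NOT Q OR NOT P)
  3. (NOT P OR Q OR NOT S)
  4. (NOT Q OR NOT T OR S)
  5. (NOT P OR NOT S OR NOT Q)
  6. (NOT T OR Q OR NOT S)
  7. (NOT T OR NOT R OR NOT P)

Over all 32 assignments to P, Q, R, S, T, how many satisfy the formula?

Case analysis on Q and S:
  Q=T, S=T: remaining (P,R,T) ∈ {(F,F,F); (F,F,T); (F,T,F); (F,T,T)} — 4.
  Q=T, S=F: remaining (P,R,T) ∈ {(F,F,F); (F,T,F)} — 2.
  Q=F, S=T: remaining (P,R,T) ∈ {(F,F,F); (F,T,F)} — 2.
  Q=F, S=F: remaining (P,R,T) ∈ {(F,F,T); (F,T,T); (T,F,T)} — 3.
Total: 4 + 2 + 2 + 3 = 11.

11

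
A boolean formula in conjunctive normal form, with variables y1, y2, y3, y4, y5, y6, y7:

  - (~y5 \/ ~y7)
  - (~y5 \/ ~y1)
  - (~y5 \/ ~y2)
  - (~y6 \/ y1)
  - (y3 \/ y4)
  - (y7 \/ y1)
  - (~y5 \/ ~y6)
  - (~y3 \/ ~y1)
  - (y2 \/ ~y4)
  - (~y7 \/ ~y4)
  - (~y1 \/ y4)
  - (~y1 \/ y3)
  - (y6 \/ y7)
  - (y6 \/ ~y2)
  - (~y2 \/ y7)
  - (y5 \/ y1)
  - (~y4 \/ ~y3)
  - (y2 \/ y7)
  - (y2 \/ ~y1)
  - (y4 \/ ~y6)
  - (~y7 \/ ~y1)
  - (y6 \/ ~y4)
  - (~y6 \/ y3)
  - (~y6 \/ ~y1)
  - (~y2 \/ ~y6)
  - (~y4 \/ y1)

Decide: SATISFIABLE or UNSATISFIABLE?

UNSATISFIABLE

y1 = True:
  propagation gives y5=False, y3=False; an empty clause results — contradiction.
y1 = False:
  propagation gives y6=False, y7=True, y5=False; an empty clause results — contradiction.
Every branch closes, so no satisfying assignment exists.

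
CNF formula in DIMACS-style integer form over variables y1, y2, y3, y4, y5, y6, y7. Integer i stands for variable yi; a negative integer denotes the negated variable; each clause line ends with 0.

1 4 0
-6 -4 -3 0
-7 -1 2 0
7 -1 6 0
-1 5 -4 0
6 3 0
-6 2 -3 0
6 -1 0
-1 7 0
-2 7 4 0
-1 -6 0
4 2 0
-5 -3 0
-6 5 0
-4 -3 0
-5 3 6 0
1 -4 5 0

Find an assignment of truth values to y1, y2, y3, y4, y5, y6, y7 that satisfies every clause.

y1 = F, y2 = T, y3 = F, y4 = T, y5 = T, y6 = T, y7 = F

Try y1 = False.
  then y4 is forced to True.
  then y3 is forced to False.
  then y6 is forced to True.
  then y5 is forced to True.
y2, y7 are now unconstrained; take y2 = True, y7 = False.
Every clause has at least one true literal under this assignment.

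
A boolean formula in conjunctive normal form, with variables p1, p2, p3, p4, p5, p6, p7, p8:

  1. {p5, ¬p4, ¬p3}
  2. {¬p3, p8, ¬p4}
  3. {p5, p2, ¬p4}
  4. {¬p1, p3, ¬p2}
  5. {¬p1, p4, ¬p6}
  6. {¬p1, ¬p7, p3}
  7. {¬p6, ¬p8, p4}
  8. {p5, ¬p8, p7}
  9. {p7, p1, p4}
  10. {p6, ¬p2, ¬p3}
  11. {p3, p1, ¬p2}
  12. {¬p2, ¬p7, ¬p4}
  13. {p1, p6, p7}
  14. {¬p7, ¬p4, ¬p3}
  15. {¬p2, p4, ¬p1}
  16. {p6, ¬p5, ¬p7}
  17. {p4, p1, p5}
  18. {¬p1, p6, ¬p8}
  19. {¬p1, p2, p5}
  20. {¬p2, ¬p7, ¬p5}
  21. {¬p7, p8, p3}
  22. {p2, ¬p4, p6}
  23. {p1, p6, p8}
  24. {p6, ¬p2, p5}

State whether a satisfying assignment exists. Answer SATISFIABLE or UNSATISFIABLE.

Set p1 = True and propagate.
Try p2 = False.
  then p5 is forced to True.
For the remaining variables, p3 = False, p4 = False, p6 = False, p7 = False, p8 = False works.
So p1=1  p2=0  p3=0  p4=0  p5=1  p6=0  p7=0  p8=0 is a satisfying assignment.

SATISFIABLE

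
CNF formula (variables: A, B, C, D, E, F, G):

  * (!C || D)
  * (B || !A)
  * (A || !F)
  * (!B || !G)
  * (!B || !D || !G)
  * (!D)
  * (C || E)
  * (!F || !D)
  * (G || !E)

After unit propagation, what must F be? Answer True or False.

False

Unit clause (!D) sets D = False.
From (D || !C) and D = False: C = False.
In (C || E), C is now false; E must hold, so E = True.
From (!E || G) and E = True: G = True.
(!G || !B): since G = True, the clause reduces to (!B). B = False.
In (B || !A), B is now false; !A must hold, so A = False.
In (A || !F), A is now false; !F must hold, so F = False.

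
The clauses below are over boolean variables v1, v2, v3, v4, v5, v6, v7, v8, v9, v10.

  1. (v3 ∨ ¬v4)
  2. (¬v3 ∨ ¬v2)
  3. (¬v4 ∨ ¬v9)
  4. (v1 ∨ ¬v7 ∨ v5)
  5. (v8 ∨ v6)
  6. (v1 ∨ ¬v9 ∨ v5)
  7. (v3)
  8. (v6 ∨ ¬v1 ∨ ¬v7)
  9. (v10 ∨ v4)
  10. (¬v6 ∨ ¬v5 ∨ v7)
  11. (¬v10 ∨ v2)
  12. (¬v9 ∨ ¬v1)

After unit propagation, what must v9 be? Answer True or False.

False

(v3) stands alone — v3 = True.
(¬v3 ∨ ¬v2) with v3 = True leaves only ¬v2, so v2 = False.
(v2 ∨ ¬v10): since v2 = False, the clause reduces to (¬v10). v10 = False.
From (v4 ∨ v10) and v10 = False: v4 = True.
In (¬v4 ∨ ¬v9), ¬v4 is now false; ¬v9 must hold, so v9 = False.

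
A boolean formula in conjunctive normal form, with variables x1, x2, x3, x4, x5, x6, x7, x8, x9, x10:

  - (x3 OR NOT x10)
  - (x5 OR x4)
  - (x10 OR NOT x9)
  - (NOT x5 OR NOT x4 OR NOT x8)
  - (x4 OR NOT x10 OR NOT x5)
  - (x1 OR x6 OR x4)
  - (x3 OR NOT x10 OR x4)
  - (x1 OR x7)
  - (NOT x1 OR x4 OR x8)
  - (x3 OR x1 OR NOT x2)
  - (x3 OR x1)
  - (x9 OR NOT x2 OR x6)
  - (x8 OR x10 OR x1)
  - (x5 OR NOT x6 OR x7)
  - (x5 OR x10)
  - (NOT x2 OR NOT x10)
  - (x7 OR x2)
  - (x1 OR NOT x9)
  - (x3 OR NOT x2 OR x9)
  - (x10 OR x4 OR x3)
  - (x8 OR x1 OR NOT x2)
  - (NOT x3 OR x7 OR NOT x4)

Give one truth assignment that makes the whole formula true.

x1=T, x2=T, x3=T, x4=F, x5=T, x6=T, x7=T, x8=T, x9=F, x10=F

Check each clause:
  1. (x3 OR NOT x10) — x3 is true.
  2. (x5 OR x4) — x5 is true.
  3. (NOT x9 OR x10) — NOT x9 is true.
  4. (NOT x8 OR NOT x4 OR NOT x5) — NOT x4 is true.
  5. (x4 OR NOT x5 OR NOT x10) — NOT x10 is true.
  6. (x1 OR x6 OR x4) — x1 is true.
  7. (x3 OR NOT x10 OR x4) — x3 is true.
  8. (x7 OR x1) — x1 is true.
  9. (x8 OR x4 OR NOT x1) — x8 is true.
  10. (NOT x2 OR x1 OR x3) — x1 is true.
  11. (x1 OR x3) — x1 is true.
  12. (x9 OR NOT x2 OR x6) — x6 is true.
  13. (x10 OR x8 OR x1) — x8 is true.
  14. (x5 OR x7 OR NOT x6) — x5 is true.
  15. (x10 OR x5) — x5 is true.
  16. (NOT x2 OR NOT x10) — NOT x10 is true.
  17. (x2 OR x7) — x2 is true.
  18. (NOT x9 OR x1) — x1 is true.
  19. (x9 OR x3 OR NOT x2) — x3 is true.
  20. (x3 OR x10 OR x4) — x3 is true.
  21. (x1 OR NOT x2 OR x8) — x8 is true.
  22. (NOT x3 OR NOT x4 OR x7) — NOT x4 is true.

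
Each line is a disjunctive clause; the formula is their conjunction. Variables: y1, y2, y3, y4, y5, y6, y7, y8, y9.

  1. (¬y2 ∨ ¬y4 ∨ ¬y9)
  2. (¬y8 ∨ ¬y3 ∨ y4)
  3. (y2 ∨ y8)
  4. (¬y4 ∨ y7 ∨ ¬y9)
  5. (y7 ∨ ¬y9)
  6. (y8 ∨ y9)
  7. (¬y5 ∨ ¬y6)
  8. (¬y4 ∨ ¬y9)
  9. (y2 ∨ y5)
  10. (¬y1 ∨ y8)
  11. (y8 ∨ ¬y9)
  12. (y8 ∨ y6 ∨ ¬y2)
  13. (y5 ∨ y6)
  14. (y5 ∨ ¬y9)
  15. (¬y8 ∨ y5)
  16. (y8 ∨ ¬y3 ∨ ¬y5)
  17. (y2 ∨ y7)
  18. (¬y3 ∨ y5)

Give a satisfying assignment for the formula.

y1 = True, y2 = True, y3 = False, y4 = False, y5 = True, y6 = False, y7 = True, y8 = True, y9 = True

Check each clause:
  1. (¬y4 ∨ ¬y9 ∨ ¬y2) — ¬y4 is true.
  2. (¬y3 ∨ ¬y8 ∨ y4) — ¬y3 is true.
  3. (y8 ∨ y2) — y8 is true.
  4. (y7 ∨ ¬y9 ∨ ¬y4) — y7 is true.
  5. (y7 ∨ ¬y9) — y7 is true.
  6. (y8 ∨ y9) — y8 is true.
  7. (¬y5 ∨ ¬y6) — ¬y6 is true.
  8. (¬y9 ∨ ¬y4) — ¬y4 is true.
  9. (y2 ∨ y5) — y2 is true.
  10. (y8 ∨ ¬y1) — y8 is true.
  11. (y8 ∨ ¬y9) — y8 is true.
  12. (y8 ∨ y6 ∨ ¬y2) — y8 is true.
  13. (y5 ∨ y6) — y5 is true.
  14. (y5 ∨ ¬y9) — y5 is true.
  15. (¬y8 ∨ y5) — y5 is true.
  16. (y8 ∨ ¬y5 ∨ ¬y3) — y8 is true.
  17. (y2 ∨ y7) — y2 is true.
  18. (y5 ∨ ¬y3) — ¬y3 is true.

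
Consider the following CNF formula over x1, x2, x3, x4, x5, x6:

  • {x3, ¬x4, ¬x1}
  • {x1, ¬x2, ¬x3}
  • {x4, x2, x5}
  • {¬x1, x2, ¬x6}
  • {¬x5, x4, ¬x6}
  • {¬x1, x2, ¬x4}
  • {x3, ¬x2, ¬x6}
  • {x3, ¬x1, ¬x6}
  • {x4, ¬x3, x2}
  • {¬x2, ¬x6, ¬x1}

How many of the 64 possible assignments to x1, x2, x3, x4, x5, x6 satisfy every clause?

20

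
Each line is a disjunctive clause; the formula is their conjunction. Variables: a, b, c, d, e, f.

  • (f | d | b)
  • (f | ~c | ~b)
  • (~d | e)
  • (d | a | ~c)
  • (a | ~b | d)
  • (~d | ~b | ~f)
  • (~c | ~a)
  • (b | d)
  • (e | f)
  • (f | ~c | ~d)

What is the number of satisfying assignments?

Split on d, then b.
  d=T, b=T: remaining (a,c,e,f) ∈ {(F,F,T,F); (T,F,T,F)} — 2.
  d=T, b=F: 5 of the 16 assignments to (a,c,e,f) work.
  d=F, b=T: remaining (a,c,e,f) ∈ {(T,F,F,T); (T,F,T,F); (T,F,T,T)} — 3.
  d=F, b=F: a clause becomes empty — 0.
Total: 2 + 5 + 3 + 0 = 10.

10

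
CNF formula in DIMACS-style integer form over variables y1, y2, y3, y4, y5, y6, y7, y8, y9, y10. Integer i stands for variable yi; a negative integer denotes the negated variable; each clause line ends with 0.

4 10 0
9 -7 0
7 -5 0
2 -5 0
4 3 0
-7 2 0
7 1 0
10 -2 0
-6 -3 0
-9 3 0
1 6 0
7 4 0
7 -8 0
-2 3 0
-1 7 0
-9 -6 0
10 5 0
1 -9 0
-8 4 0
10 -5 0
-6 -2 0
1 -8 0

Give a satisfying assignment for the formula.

y1=True  y2=True  y3=True  y4=True  y5=False  y6=False  y7=True  y8=True  y9=True  y10=True

y4 occurs only positively in the remaining clauses — set y4 = True.
Pure literal: y10 appears only positively; assign y10 = True.
Set y1 = True and propagate.
  then y7 is forced to True.
  then y9 is forced to True.
  then y2 is forced to True.
  then y3 is forced to True.
  then y6 is forced to False.
y5, y8 are now unconstrained; take y5 = False, y8 = True.
Every clause has at least one true literal under this assignment.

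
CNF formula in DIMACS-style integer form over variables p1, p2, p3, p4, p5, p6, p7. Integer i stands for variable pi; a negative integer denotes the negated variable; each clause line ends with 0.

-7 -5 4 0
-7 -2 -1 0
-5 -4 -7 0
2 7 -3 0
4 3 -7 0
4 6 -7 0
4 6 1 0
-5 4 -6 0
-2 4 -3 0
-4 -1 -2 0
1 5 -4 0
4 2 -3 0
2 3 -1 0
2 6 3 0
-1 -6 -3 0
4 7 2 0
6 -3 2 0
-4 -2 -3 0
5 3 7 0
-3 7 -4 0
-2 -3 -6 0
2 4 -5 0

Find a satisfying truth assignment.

p1=False  p2=True  p3=False  p4=True  p5=True  p6=False  p7=False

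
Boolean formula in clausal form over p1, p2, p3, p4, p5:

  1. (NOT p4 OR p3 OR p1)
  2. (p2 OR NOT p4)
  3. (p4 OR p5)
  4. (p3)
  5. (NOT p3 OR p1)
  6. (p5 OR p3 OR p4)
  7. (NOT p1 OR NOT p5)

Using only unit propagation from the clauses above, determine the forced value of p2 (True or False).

Unit clause (p3) sets p3 = True.
(p1 OR NOT p3): since p3 = True, the clause reduces to (p1). p1 = True.
From (NOT p1 OR NOT p5) and p1 = True: p5 = False.
From (p5 OR p4) and p5 = False: p4 = True.
From (p2 OR NOT p4) and p4 = True: p2 = True.

True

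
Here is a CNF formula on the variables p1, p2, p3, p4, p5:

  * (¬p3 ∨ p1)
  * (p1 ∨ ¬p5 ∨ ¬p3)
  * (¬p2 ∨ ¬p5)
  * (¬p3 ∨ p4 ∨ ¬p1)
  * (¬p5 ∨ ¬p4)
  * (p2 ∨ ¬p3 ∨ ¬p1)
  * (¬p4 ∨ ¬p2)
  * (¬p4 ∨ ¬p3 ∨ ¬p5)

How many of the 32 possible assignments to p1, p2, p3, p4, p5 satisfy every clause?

Case analysis on p3 and p1:
  p3=1, p1=1: a clause becomes empty — 0.
  p3=1, p1=0: a clause becomes empty — 0.
  p3=0, p1=1: remaining (p2,p4,p5) ∈ {(0,0,0); (0,0,1); (0,1,0); (1,0,0)} — 4.
  p3=0, p1=0: remaining (p2,p4,p5) ∈ {(0,0,0); (0,0,1); (0,1,0); (1,0,0)} — 4.
Total: 0 + 0 + 4 + 4 = 8.

8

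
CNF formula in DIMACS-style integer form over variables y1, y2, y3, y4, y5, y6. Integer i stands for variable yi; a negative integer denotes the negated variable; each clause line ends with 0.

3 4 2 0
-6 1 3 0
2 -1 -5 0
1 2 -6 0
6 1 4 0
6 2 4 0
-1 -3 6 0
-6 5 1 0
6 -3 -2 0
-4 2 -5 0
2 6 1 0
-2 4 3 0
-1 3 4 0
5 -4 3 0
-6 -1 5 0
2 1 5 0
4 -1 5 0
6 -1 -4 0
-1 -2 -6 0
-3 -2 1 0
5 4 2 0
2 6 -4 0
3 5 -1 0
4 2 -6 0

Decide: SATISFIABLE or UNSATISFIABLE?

SATISFIABLE

Branch on y1: take y1 = False.
The remaining clauses are satisfied by y2 = True, y3 = False, y4 = True, y5 = True, y6 = False.
So y1=F, y2=T, y3=F, y4=T, y5=T, y6=F is a satisfying assignment.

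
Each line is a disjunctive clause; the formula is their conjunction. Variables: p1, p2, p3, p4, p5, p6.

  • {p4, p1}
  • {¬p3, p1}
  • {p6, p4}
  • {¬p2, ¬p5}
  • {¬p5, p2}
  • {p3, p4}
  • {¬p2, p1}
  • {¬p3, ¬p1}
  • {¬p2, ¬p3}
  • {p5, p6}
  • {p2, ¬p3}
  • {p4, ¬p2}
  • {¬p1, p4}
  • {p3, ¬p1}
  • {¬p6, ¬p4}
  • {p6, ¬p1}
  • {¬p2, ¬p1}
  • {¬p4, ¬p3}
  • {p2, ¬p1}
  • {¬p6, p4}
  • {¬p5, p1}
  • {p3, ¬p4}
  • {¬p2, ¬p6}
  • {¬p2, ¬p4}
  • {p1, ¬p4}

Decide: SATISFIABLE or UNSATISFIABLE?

UNSATISFIABLE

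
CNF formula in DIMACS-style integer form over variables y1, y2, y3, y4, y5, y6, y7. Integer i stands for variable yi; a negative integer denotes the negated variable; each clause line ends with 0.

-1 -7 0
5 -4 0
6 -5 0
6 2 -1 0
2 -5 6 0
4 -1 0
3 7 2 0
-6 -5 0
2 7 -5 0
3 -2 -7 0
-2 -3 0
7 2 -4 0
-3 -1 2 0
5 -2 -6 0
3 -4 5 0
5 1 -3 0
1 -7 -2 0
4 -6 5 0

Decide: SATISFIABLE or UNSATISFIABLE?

Try y1 = False.
Try y2 = False.
The remaining clauses are satisfied by y3 = False, y4 = False, y5 = False, y6 = False, y7 = True.
So y1 = False  y2 = False  y3 = False  y4 = False  y5 = False  y6 = False  y7 = True is a satisfying assignment.

SATISFIABLE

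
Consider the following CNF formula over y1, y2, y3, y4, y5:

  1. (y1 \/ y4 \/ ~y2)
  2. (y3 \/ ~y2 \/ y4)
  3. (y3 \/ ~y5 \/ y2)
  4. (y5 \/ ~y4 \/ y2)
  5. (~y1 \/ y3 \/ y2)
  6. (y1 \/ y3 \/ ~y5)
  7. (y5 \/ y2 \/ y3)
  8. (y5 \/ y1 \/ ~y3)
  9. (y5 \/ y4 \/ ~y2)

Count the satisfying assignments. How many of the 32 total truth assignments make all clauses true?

Split on y2, then y3.
  y2=1, y3=1: remaining (y1,y4,y5) ∈ {(0,1,1); (1,0,1); (1,1,0); (1,1,1)} — 4.
  y2=1, y3=0: remaining (y1,y4,y5) ∈ {(0,1,0); (1,1,0); (1,1,1)} — 3.
  y2=0, y3=1: 5 of the 8 assignments to (y1,y4,y5) work.
  y2=0, y3=0: a clause becomes empty — 0.
Total: 4 + 3 + 5 + 0 = 12.

12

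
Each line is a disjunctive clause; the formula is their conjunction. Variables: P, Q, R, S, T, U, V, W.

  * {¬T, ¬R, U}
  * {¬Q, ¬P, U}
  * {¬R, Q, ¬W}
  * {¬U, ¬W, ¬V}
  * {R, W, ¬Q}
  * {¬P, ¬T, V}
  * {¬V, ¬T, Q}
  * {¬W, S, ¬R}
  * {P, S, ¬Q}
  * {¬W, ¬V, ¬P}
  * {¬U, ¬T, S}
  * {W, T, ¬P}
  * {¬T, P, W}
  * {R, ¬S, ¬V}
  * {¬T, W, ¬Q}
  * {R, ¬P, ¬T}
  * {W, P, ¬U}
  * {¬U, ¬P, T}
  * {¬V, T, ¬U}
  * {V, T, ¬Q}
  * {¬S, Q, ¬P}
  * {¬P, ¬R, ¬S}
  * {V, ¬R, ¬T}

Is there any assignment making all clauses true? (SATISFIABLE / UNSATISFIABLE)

Try P = False.
For the remaining variables, Q = False, R = True, S = False, T = False, U = False, V = False, W = False works.
So P = F, Q = F, R = T, S = F, T = F, U = F, V = F, W = F is a satisfying assignment.

SATISFIABLE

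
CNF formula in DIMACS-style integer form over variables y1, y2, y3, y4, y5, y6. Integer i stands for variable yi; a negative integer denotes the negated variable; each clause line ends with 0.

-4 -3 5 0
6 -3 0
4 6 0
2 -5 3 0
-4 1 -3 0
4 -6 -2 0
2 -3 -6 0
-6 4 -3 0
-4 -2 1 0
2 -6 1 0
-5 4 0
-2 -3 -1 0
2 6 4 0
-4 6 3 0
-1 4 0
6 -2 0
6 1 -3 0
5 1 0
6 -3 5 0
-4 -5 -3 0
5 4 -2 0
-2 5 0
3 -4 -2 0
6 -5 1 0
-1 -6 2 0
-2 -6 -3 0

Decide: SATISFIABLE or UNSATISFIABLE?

UNSATISFIABLE

y6 = True:
  y2 = True:
    propagation gives y4=True, y1=True, y3=False; an empty clause results — contradiction.
  y2 = False:
    propagation gives y3=False, y5=False, y1=True; an empty clause results — contradiction.
y6 = False:
  propagation gives y3=False, y4=True; an empty clause results — contradiction.
Every branch closes, so no satisfying assignment exists.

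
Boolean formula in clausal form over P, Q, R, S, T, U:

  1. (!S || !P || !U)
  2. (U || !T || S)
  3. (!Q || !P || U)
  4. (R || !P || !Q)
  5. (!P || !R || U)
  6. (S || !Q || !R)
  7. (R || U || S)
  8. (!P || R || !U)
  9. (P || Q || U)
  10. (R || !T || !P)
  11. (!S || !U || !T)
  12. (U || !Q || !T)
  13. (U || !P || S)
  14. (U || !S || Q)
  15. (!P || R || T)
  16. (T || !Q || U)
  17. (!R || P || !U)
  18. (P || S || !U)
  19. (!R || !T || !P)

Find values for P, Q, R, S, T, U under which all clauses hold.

P=False  Q=False  R=False  S=True  T=False  U=True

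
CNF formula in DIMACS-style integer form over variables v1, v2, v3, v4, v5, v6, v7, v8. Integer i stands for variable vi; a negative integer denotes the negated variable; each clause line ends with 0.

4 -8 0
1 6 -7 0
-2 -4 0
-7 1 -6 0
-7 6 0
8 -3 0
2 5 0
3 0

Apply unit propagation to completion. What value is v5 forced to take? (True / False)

True

(v3) is a unit clause: v3 = True.
(NOT v3 OR v8): since v3 = True, the clause reduces to (v8). v8 = True.
From (v4 OR NOT v8) and v8 = True: v4 = True.
(NOT v4 OR NOT v2) with v4 = True leaves only NOT v2, so v2 = False.
(v5 OR v2): since v2 = False, the clause reduces to (v5). v5 = True.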